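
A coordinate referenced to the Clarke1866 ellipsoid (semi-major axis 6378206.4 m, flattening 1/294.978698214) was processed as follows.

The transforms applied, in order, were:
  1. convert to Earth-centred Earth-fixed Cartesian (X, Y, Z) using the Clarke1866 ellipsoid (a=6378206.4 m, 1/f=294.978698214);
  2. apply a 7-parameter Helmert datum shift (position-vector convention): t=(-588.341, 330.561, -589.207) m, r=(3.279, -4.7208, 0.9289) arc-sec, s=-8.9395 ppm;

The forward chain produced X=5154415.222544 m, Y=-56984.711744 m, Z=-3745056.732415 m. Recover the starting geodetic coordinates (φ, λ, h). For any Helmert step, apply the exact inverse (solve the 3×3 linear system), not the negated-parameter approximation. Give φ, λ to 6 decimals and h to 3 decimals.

start: X=5154415.2225, Y=-56984.7117, Z=-3745056.7324 m
→ Helmert⁻¹: X=5154963.6852, Y=-57398.5285, Z=-3744618.0690
→ geod (Bowring, a=6378206.400): φ=-36.17854100°, λ=-0.63794000°, h=1029.6190 m

φ=-36.178541°, λ=-0.637940°, h=1029.619 m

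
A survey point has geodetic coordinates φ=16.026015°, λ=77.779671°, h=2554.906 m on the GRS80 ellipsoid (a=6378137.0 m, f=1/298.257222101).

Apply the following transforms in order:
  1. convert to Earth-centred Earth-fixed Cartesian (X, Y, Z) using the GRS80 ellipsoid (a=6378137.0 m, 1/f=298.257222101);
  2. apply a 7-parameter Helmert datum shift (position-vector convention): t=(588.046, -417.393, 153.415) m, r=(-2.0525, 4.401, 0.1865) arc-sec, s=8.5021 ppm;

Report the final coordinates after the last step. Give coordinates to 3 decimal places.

start: φ=16.026015°, λ=77.779671°, h=2554.906 m
→ ECEF (a=6378137.000, f=1/298.257222101): X=1298452.7350, Y=5995282.4797, Z=1750200.4361
→ Helmert 7p (PV): X=1299083.7435, Y=5994934.6493, Z=1750281.3682

X=1299083.743 m, Y=5994934.649 m, Z=1750281.368 m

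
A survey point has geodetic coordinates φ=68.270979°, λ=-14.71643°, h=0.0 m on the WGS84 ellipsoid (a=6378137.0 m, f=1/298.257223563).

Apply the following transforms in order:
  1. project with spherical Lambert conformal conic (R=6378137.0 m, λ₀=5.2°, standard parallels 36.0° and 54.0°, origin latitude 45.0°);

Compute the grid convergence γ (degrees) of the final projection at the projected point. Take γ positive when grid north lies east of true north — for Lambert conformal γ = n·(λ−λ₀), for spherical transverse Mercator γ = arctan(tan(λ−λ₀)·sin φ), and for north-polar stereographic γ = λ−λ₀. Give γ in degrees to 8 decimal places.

start: φ=68.270979°, λ=-14.716430°, h=0.000 m
→ into lcc (λ₀=5.2°): φ=68.27097900°, λ−λ₀=-19.91643000°
convergence γ = -14.14190594°

-14.14190594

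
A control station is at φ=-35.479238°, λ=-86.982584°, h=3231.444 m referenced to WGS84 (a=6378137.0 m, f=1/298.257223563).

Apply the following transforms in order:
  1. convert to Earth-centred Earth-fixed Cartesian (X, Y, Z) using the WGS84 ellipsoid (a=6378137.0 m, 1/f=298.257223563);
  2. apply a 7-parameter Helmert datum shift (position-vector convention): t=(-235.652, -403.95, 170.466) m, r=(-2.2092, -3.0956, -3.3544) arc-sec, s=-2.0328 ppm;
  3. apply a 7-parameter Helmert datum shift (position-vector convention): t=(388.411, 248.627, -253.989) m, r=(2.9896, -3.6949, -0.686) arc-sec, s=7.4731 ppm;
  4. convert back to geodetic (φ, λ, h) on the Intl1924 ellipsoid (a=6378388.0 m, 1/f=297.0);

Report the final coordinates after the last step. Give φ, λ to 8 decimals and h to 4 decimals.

start: φ=-35.479238°, λ=-86.982584°, h=3231.444 m
→ ECEF (a=6378137.000, f=1/298.257223563): X=273850.7009, Y=-5195167.3016, Z=-3683167.9483
→ Helmert 7p (PV): X=273585.2820, Y=-5195604.5929, Z=-3682930.2425
→ Helmert 7p (PV): X=274024.4319, Y=-5195342.3223, Z=-3683282.1592
→ geod (Bowring, a=6378388.000): φ=-35.47989134°, λ=-86.98077482°, h=3227.2199 m

φ=-35.47989134°, λ=-86.98077482°, h=3227.2199 m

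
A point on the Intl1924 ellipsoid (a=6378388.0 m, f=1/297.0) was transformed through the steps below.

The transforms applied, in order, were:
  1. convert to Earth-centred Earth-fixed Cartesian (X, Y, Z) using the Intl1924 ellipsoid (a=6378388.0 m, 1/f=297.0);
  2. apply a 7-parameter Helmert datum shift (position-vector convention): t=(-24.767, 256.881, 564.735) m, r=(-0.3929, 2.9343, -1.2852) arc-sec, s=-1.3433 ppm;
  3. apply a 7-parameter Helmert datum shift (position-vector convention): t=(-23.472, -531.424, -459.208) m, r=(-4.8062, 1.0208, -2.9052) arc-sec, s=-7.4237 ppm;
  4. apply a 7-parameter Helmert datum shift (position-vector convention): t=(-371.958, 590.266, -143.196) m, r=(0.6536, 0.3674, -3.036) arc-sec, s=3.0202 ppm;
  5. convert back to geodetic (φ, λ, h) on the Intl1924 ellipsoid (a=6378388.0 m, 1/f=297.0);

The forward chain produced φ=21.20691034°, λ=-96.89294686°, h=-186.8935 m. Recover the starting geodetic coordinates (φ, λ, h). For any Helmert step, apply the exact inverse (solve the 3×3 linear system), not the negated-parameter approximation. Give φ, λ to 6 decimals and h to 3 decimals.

start: φ=21.206910°, λ=-96.892947°, h=-186.894 m
→ ECEF (a=6378388.000, f=1/297.0): X=-713953.5505, Y=-5905889.8749, Z=2292728.9015
→ Helmert⁻¹: X=-713496.5845, Y=-5906465.5386, Z=2292882.6178
→ Helmert⁻¹: X=-713406.5728, Y=-5906041.4415, Z=2293217.7030
→ Helmert⁻¹: X=-713378.5777, Y=-5906315.0685, Z=2292634.6487
→ geod (Bowring, a=6378388.000): φ=21.20496300°, λ=-96.88695800°, h=108.2480 m

φ=21.204963°, λ=-96.886958°, h=108.248 m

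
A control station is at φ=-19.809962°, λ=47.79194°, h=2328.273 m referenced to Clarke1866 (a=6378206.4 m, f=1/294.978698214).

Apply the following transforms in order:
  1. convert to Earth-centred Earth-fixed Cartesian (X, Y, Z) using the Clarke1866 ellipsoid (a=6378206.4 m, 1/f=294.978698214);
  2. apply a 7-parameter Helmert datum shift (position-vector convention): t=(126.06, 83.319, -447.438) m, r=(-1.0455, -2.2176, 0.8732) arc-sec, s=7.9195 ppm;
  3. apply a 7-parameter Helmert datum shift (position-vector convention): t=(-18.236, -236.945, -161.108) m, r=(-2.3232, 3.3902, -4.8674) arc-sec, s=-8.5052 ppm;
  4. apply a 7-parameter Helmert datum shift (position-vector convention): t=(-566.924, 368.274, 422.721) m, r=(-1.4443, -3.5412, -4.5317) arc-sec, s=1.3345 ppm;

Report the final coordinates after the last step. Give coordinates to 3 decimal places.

X=4034248.708 m, Y=4448172.859 m, Z=-2148821.698 m

start: φ=-19.809962°, λ=47.791940°, h=2328.273 m
→ ECEF (a=6378206.400, f=1/294.978698214): X=4034496.2497, Y=4448171.7979, Z=-2148576.8043
→ Helmert 7p (PV): X=4034658.5299, Y=4448296.5333, Z=-2149020.4286
→ Helmert 7p (PV): X=4034675.6263, Y=4447902.3417, Z=-2149279.6740
→ Helmert 7p (PV): X=4034248.7078, Y=4448172.8586, Z=-2148821.6979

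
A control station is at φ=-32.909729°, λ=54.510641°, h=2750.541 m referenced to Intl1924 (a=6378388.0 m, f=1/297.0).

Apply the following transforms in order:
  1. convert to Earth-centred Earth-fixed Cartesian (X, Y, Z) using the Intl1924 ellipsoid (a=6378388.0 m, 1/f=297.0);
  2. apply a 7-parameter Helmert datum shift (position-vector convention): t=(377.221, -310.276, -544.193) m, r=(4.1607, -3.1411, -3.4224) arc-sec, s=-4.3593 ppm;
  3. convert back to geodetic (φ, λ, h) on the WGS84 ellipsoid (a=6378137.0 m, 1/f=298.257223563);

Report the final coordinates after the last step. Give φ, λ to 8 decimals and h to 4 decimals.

start: φ=-32.909729°, λ=54.510641°, h=2750.541 m
→ ECEF (a=6378388.000, f=1/297.0): X=3113187.4247, Y=4366242.8240, Z=-3447104.3858
→ Helmert 7p (PV): X=3113676.0139, Y=4365931.3931, Z=-3447498.0690
→ geod (Bowring, a=6378137.000): φ=-32.91181007°, λ=54.50445868°, h=3213.8090 m

φ=-32.91181007°, λ=54.50445868°, h=3213.8090 m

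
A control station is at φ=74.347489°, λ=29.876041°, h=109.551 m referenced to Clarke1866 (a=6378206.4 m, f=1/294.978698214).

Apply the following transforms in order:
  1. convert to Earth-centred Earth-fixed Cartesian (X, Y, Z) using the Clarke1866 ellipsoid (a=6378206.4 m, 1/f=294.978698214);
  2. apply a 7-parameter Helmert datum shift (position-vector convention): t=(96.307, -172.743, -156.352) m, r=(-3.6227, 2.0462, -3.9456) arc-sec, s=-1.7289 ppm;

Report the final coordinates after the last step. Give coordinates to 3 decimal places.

X=1497063.753 m, Y=859823.478 m, Z=6119245.319 m

start: φ=74.347489°, λ=29.876041°, h=109.551 m
→ ECEF (a=6378206.400, f=1/294.978698214): X=1496892.8782, Y=859918.8639, Z=6119442.2033
→ Helmert 7p (PV): X=1497063.7528, Y=859823.4782, Z=6119245.3188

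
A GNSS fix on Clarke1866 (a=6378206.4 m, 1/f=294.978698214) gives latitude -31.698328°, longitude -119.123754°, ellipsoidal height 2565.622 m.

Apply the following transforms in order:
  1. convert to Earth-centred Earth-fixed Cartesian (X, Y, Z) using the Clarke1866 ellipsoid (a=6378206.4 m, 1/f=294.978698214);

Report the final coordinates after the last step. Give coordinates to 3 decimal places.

X=-2644718.318 m, Y=-4746988.675 m, Z=-3333186.554 m

start: φ=-31.698328°, λ=-119.123754°, h=2565.622 m
→ ECEF (a=6378206.400, f=1/294.978698214): X=-2644718.3179, Y=-4746988.6752, Z=-3333186.5542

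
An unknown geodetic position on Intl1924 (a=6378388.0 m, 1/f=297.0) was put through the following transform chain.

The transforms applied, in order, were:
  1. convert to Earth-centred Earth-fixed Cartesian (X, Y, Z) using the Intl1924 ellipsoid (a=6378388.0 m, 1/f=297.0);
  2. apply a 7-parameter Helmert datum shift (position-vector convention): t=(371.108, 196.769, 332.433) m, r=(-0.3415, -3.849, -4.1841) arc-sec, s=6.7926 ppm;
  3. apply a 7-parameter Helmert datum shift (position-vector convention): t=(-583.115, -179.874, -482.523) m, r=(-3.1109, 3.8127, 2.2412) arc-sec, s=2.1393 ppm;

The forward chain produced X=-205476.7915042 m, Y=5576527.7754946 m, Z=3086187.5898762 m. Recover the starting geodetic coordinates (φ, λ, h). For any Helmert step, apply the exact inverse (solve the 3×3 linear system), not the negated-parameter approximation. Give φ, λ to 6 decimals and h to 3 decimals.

start: X=-205476.7915, Y=5576527.7755, Z=3086187.5899 m
→ Helmert⁻¹: X=-204889.7012, Y=5576651.3910, Z=3086743.8297
→ Helmert⁻¹: X=-205314.9391, Y=5576407.4689, Z=3086403.4959
→ geod (Bowring, a=6378388.000): φ=29.11089200°, λ=92.10859200°, h=3523.7840 m

φ=29.110892°, λ=92.108592°, h=3523.784 m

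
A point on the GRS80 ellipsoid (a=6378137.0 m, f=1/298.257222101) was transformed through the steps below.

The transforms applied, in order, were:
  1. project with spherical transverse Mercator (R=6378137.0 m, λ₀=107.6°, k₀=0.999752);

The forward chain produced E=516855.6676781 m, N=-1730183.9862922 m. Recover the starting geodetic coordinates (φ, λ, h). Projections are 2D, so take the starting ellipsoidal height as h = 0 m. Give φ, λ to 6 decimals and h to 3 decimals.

φ=-15.494151°, λ=112.414426°, h=0.000 m

start: E=516855.6677, N=-1730183.9863 m
→ tm⁻¹: φ=-15.49415100°, λ=112.41442600°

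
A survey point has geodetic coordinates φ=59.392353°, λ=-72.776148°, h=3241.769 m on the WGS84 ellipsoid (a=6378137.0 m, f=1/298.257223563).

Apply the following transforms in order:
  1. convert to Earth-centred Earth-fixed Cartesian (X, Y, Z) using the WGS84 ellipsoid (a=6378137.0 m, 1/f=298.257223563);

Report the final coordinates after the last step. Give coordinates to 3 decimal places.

start: φ=59.392353°, λ=-72.776148°, h=3241.769 m
→ ECEF (a=6378137.000, f=1/298.257223563): X=964475.8492, Y=-3111132.5845, Z=5469108.9061

X=964475.849 m, Y=-3111132.584 m, Z=5469108.906 m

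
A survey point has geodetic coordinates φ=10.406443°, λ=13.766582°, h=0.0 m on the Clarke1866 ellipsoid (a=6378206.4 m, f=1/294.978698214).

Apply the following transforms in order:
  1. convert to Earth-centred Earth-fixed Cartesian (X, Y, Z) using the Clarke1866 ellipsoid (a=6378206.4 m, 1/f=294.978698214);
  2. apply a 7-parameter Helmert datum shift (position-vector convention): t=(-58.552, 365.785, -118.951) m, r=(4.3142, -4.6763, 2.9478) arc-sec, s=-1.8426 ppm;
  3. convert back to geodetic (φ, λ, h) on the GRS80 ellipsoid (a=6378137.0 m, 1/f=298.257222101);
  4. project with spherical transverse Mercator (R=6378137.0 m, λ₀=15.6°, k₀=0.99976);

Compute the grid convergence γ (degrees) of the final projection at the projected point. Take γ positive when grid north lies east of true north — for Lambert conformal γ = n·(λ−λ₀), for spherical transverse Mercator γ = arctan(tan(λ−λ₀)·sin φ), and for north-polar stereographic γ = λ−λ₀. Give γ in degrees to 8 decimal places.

start: φ=10.406443°, λ=13.766582°, h=0.000 m
→ ECEF (a=6378206.400, f=1/294.978698214): X=6093753.8885, Y=1493001.4181, Z=1144422.0624
→ Helmert 7p (PV): X=6093636.8256, Y=1493427.6034, Z=1144470.3833
→ geod (Bowring, a=6378137.000): φ=10.40613085°, λ=13.77061664°, h=58.3265 m
→ into tm (λ₀=15.6°): φ=10.40613085°, λ−λ₀=-1.82938336°
convergence γ = -0.33053992°

-0.33053992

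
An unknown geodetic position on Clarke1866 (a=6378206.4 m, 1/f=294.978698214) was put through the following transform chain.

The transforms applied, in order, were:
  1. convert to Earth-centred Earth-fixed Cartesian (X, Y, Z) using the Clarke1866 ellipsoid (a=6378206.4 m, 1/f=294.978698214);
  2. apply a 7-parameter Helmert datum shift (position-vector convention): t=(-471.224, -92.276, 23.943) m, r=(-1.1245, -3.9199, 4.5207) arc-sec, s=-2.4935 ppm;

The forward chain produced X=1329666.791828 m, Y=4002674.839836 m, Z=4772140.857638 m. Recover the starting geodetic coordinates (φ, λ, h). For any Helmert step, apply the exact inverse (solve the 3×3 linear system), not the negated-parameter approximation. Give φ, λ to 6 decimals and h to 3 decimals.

start: X=1329666.7918, Y=4002674.8398, Z=4772140.8576 m
→ Helmert⁻¹: X=1330319.7506, Y=4002721.9238, Z=4772125.3540
→ geod (Bowring, a=6378206.400): φ=48.71999800°, λ=71.61557800°, h=3003.1010 m

φ=48.719998°, λ=71.615578°, h=3003.101 m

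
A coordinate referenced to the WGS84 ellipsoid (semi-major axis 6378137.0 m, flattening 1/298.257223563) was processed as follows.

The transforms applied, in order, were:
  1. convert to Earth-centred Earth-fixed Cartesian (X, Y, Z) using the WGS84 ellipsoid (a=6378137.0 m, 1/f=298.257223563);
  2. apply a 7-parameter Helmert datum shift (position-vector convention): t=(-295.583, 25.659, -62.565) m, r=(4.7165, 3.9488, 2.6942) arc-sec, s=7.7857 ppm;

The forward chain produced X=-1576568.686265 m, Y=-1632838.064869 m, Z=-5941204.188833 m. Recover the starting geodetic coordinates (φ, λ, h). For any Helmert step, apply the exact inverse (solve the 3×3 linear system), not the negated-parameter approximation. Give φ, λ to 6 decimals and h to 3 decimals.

start: X=-1576568.6863, Y=-1632838.0649, Z=-5941204.1888 m
→ Helmert⁻¹: X=-1576168.4224, Y=-1632966.2736, Z=-5941088.2031
→ geod (Bowring, a=6378137.000): φ=-69.22059900°, λ=-133.98603900°, h=364.5450 m

φ=-69.220599°, λ=-133.986039°, h=364.545 m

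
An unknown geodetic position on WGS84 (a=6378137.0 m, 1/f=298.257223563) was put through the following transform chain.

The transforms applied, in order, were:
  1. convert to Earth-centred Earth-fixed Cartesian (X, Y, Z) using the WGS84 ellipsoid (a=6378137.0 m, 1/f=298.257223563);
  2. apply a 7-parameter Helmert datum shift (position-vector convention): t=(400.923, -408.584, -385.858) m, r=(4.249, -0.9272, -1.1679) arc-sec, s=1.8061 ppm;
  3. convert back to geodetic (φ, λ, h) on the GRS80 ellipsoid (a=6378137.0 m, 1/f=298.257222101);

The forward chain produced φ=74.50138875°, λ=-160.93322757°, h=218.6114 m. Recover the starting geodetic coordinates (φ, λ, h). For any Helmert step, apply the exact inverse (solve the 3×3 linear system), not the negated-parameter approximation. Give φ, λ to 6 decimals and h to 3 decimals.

start: φ=74.501389°, λ=-160.933228°, h=218.611 m
→ ECEF (a=6378137.000, f=1/298.257222101): X=-1615917.1541, Y=-558512.2050, Z=6124338.5807
→ Helmert⁻¹: X=-1616284.4666, Y=-557985.5968, Z=6124732.1367
→ geod (Bowring, a=6378137.000): φ=74.50081800°, λ=-160.95392600°, h=644.6850 m

φ=74.500818°, λ=-160.953926°, h=644.685 m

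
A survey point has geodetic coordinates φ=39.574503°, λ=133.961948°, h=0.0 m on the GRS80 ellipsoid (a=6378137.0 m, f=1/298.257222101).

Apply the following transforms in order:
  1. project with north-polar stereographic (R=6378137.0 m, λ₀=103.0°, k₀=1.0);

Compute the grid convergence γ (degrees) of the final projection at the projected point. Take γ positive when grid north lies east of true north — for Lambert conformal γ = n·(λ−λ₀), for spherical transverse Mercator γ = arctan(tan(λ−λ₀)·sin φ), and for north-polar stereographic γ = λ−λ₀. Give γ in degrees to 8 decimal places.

30.96194800

start: φ=39.574503°, λ=133.961948°, h=0.000 m
→ into stereo (λ₀=103.0°): φ=39.57450300°, λ−λ₀=30.96194800°
convergence γ = 30.96194800°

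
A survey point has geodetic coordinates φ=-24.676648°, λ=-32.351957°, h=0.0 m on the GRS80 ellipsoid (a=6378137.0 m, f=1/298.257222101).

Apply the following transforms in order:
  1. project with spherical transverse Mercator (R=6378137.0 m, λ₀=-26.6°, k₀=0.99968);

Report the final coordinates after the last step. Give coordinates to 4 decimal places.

E=-582281.8997 m, N=-2758342.6175 m

start: φ=-24.676648°, λ=-32.351957°, h=0.000 m
→ tm (R=6378137.0, λ₀=-26.6°): E=-582281.8997, N=-2758342.6175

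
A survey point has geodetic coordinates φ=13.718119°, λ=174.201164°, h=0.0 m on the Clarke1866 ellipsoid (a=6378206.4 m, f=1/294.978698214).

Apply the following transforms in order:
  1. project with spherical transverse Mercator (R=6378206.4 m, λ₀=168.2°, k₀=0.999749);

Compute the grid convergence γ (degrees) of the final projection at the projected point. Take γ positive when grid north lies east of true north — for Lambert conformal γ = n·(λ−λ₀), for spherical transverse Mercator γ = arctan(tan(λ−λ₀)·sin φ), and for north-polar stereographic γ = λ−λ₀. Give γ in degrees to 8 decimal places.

1.42807962

start: φ=13.718119°, λ=174.201164°, h=0.000 m
→ into tm (λ₀=168.2°): φ=13.71811900°, λ−λ₀=6.00116400°
convergence γ = 1.42807962°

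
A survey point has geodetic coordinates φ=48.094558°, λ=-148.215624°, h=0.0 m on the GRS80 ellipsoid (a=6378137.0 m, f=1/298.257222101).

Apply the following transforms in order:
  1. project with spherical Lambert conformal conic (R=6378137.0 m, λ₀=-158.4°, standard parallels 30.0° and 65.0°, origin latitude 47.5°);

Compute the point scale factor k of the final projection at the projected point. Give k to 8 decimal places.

0.95311225

start: φ=48.094558°, λ=-148.215624°, h=0.000 m
→ into lcc (λ₀=-158.4°): φ=48.09455800°, λ−λ₀=10.18437600°
scale k = 0.95311225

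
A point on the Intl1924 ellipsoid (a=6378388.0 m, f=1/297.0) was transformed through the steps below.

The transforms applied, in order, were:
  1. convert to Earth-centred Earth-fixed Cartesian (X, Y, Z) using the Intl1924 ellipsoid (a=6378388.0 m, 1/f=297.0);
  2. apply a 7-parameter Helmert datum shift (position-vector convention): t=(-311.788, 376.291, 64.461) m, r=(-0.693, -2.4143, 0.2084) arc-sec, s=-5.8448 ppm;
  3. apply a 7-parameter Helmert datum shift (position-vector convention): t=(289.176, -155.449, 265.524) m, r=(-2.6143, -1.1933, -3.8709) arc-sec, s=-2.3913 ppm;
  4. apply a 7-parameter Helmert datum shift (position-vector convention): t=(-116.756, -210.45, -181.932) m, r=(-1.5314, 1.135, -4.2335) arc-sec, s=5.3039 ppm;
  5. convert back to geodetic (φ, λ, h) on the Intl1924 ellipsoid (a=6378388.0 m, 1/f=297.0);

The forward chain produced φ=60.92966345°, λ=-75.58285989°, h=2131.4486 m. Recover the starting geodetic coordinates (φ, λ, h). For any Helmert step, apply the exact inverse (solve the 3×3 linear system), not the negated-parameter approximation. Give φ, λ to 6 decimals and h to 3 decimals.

start: φ=60.929663°, λ=-75.582860°, h=2131.449 m
→ ECEF (a=6378388.000, f=1/297.0): X=773872.0811, Y=-3010293.9070, Z=5553522.2946
→ Helmert⁻¹: X=774015.9531, Y=-3010092.8383, Z=5553656.6814
→ Helmert⁻¹: X=773817.2427, Y=-3010000.4510, Z=5553361.8103
→ Helmert⁻¹: X=774195.5145, Y=-3010413.7772, Z=5553310.6313
→ geod (Bowring, a=6378388.000): φ=60.92719900°, λ=-75.57763600°, h=2041.9980 m

φ=60.927199°, λ=-75.577636°, h=2041.998 m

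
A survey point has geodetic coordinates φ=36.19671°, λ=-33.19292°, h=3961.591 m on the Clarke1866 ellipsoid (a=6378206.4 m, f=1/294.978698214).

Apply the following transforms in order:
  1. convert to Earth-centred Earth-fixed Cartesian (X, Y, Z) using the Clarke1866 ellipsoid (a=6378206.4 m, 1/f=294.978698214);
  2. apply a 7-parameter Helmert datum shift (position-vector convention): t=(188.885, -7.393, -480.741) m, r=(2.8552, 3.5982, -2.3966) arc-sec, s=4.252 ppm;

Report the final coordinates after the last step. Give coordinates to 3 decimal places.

X=4315329.383 m, Y=-2823075.424 m, Z=3747397.790 m

start: φ=36.196710°, λ=-33.192920°, h=3961.591 m
→ ECEF (a=6378206.400, f=1/294.978698214): X=4315089.5683, Y=-2822954.0094, Z=3747976.9468
→ Helmert 7p (PV): X=4315329.3830, Y=-2823075.4243, Z=3747397.7904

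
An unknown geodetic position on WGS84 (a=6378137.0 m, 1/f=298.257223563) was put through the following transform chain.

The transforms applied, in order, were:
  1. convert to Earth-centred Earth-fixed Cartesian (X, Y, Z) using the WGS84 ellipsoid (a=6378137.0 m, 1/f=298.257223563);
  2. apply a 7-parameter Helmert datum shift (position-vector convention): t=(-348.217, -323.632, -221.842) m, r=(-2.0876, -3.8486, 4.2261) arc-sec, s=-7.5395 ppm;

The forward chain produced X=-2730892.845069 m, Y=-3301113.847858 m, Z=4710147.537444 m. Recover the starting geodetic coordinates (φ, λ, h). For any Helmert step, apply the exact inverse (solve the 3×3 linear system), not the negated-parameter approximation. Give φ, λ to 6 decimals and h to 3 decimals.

φ=47.906950°, λ=-129.598764°, h=640.499 m

start: X=-2730892.8451, Y=-3301113.8479, Z=4710147.5374 m
→ Helmert⁻¹: X=-2730544.9548, Y=-3300806.8311, Z=4710422.4342
→ geod (Bowring, a=6378137.000): φ=47.90695000°, λ=-129.59876400°, h=640.4990 m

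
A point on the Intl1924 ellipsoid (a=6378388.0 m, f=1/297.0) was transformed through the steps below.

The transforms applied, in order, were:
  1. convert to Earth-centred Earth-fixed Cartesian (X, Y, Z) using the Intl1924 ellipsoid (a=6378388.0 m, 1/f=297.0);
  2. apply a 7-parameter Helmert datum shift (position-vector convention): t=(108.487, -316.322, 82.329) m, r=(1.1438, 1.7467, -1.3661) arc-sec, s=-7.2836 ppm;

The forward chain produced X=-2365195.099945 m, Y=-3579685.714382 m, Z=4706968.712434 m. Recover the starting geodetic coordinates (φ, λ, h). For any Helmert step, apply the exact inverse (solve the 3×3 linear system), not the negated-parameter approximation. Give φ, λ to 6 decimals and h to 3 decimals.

start: X=-2365195.0999, Y=-3579685.7144, Z=4706968.7124 m
→ Helmert⁻¹: X=-2365336.9679, Y=-3579385.0277, Z=4706920.4853
→ geod (Bowring, a=6378388.000): φ=47.84339000°, λ=-123.45761200°, h=2193.0280 m

φ=47.843390°, λ=-123.457612°, h=2193.028 m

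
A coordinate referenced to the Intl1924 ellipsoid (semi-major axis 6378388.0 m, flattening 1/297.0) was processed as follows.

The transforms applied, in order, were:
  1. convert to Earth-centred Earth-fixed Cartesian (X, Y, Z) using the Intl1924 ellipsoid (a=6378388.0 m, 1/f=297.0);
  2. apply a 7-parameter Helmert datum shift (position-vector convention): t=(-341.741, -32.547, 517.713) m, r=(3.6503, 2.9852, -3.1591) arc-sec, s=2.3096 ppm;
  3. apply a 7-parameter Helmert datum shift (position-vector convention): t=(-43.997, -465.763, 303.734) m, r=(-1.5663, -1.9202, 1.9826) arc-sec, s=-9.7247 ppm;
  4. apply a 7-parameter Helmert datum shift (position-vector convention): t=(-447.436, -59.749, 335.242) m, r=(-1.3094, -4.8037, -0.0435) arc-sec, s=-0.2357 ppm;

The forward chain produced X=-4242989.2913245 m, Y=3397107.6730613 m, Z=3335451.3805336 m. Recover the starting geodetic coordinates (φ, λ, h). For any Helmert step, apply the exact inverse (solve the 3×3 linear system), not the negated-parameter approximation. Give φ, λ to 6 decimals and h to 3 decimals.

start: X=-4242989.2913, Y=3397107.6731, Z=3335451.3805 m
→ Helmert⁻¹: X=-4242465.8974, Y=3397146.1555, Z=3335237.2930
→ Helmert⁻¹: X=-4242399.4519, Y=3397660.4121, Z=3335031.2853
→ Helmert⁻¹: X=-4242148.2089, Y=3397679.1493, Z=3334384.3465
→ geod (Bowring, a=6378388.000): φ=31.70127600°, λ=141.30758900°, h=3881.7580 m

φ=31.701276°, λ=141.307589°, h=3881.758 m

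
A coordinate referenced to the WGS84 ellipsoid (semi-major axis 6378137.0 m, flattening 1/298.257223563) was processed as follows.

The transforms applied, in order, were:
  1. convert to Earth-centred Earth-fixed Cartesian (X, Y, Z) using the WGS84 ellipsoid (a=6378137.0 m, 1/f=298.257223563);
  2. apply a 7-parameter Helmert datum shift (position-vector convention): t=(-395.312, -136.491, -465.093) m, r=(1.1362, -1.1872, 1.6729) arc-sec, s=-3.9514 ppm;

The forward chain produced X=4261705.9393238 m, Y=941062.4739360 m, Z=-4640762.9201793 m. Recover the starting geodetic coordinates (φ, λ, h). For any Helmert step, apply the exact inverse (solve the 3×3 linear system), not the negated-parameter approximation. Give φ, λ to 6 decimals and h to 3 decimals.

start: X=4261705.9393, Y=941062.4739, Z=-4640762.9202 m
→ Helmert⁻¹: X=4262099.0173, Y=941142.5553, Z=-4640345.8786
→ geod (Bowring, a=6378137.000): φ=-46.94472100°, λ=12.45204300°, h=3796.9290 m

φ=-46.944721°, λ=12.452043°, h=3796.929 m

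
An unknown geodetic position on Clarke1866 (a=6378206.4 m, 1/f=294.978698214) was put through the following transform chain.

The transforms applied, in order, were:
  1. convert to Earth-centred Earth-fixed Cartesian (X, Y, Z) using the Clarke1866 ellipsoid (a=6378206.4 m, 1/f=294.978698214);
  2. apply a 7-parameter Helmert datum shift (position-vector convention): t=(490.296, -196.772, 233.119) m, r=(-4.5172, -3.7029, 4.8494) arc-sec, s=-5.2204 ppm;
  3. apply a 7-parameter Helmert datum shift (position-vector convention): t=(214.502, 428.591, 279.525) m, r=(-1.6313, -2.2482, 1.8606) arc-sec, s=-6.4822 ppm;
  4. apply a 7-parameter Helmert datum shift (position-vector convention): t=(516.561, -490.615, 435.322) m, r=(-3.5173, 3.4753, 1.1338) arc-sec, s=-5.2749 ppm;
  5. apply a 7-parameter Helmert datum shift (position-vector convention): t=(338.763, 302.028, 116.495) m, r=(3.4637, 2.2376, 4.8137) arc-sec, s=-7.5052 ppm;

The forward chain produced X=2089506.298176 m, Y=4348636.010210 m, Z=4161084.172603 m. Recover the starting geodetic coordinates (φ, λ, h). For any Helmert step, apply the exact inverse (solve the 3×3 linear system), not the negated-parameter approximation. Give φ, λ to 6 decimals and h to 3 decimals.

start: X=2089506.2982, Y=4348636.0102, Z=4161084.1726 m
→ Helmert⁻¹: X=2089239.5565, Y=4348387.7327, Z=4160948.5509
→ Helmert⁻¹: X=2088687.8165, Y=4348818.8578, Z=4160644.5247
→ Helmert⁻¹: X=2088571.4233, Y=4348366.7106, Z=4160403.5938
→ Helmert⁻¹: X=2088268.9479, Y=4348445.9781, Z=4160249.9347
→ geod (Bowring, a=6378206.400): φ=40.96790700°, λ=64.34812700°, h=1092.6940 m

φ=40.967907°, λ=64.348127°, h=1092.694 m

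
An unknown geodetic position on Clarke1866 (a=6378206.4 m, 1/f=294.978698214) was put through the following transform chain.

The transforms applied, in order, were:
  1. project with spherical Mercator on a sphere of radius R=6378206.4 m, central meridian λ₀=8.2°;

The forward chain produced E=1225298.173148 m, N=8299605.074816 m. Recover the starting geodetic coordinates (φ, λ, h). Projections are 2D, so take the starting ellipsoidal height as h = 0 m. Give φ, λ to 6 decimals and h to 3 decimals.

start: E=1225298.1731, N=8299605.0748 m
→ merc⁻¹: φ=59.54676800°, λ=19.20692100°

φ=59.546768°, λ=19.206921°, h=0.000 m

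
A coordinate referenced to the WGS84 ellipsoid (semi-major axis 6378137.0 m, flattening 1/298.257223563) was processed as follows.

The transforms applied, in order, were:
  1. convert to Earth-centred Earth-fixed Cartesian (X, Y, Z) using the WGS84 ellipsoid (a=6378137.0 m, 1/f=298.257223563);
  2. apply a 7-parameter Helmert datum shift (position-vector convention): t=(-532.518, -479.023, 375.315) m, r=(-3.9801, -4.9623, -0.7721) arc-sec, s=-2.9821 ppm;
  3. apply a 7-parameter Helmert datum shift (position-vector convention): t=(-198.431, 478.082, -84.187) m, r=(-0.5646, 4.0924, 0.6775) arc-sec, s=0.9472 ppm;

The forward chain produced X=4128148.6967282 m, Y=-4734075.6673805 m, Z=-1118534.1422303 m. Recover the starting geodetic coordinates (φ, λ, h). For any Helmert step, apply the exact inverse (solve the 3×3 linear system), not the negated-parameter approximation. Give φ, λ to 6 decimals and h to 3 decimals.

start: X=4128148.6967, Y=-4734075.6674, Z=-1118534.1422 m
→ Helmert⁻¹: X=4128349.8554, Y=-4734559.7636, Z=-1118379.9470
→ Helmert⁻¹: X=4128885.4873, Y=-4734057.8113, Z=-1118949.2793
→ geod (Bowring, a=6378137.000): φ=-10.16678900°, λ=-48.90616100°, h=3044.7350 m

φ=-10.166789°, λ=-48.906161°, h=3044.735 m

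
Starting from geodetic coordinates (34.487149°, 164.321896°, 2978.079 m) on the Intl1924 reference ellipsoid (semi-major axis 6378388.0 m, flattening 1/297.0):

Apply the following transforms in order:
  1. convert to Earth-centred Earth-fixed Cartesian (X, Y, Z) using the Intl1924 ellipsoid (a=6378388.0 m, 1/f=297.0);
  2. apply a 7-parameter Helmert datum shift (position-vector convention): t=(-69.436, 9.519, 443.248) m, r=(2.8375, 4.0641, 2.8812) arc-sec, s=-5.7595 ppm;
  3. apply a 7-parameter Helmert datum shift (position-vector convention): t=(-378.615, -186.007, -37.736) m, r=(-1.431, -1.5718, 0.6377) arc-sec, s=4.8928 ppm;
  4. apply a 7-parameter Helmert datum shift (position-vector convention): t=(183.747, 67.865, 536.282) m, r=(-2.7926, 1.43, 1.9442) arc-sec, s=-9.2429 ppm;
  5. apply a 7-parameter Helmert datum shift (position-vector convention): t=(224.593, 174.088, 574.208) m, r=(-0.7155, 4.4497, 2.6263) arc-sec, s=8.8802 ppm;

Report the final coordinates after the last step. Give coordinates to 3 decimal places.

X=-5069575.978 m, Y=1422820.704 m, Z=3594561.483 m

start: φ=34.487149°, λ=164.321896°, h=2978.079 m
→ ECEF (a=6378388.000, f=1/297.0): X=-5069632.5533, Y=1422919.1970, Z=3592858.6069
→ Helmert 7p (PV): X=-5069621.8758, Y=1422800.2810, Z=3593400.6242
→ Helmert 7p (PV): X=-5070057.0772, Y=1422630.4919, Z=3593331.9668
→ Helmert 7p (PV): X=-5069814.9657, Y=1422686.0683, Z=3593850.9249
→ Helmert 7p (PV): X=-5069575.9784, Y=1422820.7039, Z=3594561.4827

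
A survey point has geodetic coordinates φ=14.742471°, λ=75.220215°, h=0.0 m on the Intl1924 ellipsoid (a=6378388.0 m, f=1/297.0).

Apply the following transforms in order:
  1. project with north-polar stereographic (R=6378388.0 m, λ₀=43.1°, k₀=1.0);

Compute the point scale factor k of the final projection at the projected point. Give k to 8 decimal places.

start: φ=14.742471°, λ=75.220215°, h=0.000 m
→ into stereo (λ₀=43.1°): φ=14.74247100°, λ−λ₀=32.12021500°
scale k = 1.59429260

1.59429260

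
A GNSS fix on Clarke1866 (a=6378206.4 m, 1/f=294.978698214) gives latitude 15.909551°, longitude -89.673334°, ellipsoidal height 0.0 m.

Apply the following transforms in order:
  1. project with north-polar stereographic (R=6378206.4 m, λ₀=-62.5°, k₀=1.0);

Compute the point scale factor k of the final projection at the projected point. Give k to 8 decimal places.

1.56971143

start: φ=15.909551°, λ=-89.673334°, h=0.000 m
→ into stereo (λ₀=-62.5°): φ=15.90955100°, λ−λ₀=-27.17333400°
scale k = 1.56971143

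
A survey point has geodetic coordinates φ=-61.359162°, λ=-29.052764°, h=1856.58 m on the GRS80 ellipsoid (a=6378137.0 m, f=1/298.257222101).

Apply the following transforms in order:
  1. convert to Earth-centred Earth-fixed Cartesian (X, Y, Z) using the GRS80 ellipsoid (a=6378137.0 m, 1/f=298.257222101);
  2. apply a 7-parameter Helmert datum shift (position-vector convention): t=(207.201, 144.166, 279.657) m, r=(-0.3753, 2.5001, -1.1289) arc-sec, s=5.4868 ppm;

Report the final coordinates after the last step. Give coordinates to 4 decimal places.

start: φ=-61.359162°, λ=-29.052764°, h=1856.580 m
→ ECEF (a=6378137.000, f=1/298.257222101): X=2680174.9207, Y=-1488873.4265, Z=-5576265.3133
→ Helmert 7p (PV): X=2680321.0892, Y=-1488762.2446, Z=-5576046.0292

X=2680321.0892 m, Y=-1488762.2446 m, Z=-5576046.0292 m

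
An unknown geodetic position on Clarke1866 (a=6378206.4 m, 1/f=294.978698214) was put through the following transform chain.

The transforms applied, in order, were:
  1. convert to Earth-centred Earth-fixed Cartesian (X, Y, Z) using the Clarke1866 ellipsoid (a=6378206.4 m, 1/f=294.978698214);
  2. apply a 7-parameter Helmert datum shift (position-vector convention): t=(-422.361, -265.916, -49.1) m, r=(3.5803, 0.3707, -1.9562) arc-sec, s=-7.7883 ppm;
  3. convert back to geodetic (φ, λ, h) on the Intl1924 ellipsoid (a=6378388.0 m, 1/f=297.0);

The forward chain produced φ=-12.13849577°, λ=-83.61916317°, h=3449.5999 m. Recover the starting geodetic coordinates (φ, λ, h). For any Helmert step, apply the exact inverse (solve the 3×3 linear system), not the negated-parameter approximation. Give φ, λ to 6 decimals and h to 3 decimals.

φ=-12.138011°, λ=-83.614496°, h=3464.419 m

start: φ=-12.138496°, λ=-83.619163°, h=3449.600 m
→ ECEF (a=6378388.000, f=1/297.0): X=693501.0297, Y=-6201424.2131, Z=-1333125.3500
→ Helmert⁻¹: X=693990.0028, Y=-6201223.1498, Z=-1332977.7457
→ geod (Bowring, a=6378206.400): φ=-12.13801100°, λ=-83.61449600°, h=3464.4190 m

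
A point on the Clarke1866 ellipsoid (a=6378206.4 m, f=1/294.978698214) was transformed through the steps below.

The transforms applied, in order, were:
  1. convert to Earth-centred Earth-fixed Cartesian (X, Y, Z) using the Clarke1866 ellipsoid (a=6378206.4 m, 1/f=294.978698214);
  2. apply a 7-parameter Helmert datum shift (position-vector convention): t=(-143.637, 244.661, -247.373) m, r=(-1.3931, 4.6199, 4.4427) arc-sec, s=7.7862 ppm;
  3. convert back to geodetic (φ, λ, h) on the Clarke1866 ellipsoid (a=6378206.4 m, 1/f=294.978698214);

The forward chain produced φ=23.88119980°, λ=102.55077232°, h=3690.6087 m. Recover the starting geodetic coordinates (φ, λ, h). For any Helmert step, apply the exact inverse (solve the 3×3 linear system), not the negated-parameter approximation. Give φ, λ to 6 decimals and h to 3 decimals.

φ=23.884328°, λ=102.549272°, h=3494.221 m

start: φ=23.881200°, λ=102.550772°, h=3690.609 m
→ ECEF (a=6378206.400, f=1/294.978698214): X=-1268789.8743, Y=5699236.3055, Z=2567603.2231
→ Helmert⁻¹: X=-1268571.1249, Y=5698957.2518, Z=2567840.6795
→ geod (Bowring, a=6378206.400): φ=23.88432800°, λ=102.54927200°, h=3494.2210 m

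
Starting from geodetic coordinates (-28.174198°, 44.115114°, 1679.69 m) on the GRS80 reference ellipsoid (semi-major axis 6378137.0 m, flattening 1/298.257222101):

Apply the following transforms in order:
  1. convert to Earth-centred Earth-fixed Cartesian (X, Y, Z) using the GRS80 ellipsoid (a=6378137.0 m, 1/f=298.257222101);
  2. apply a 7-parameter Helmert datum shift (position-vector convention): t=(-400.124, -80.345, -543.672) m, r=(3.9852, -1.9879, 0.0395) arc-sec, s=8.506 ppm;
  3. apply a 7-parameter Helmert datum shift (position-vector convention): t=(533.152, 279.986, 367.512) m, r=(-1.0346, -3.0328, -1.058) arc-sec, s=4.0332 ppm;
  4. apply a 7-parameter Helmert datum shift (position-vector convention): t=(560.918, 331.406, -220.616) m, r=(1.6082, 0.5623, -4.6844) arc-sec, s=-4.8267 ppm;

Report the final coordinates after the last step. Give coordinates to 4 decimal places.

start: φ=-28.174198°, λ=44.115114°, h=1679.690 m
→ ECEF (a=6378137.000, f=1/298.257222101): X=4040661.6552, Y=3917740.9261, Z=-2994329.6474
→ Helmert 7p (PV): X=4040324.0092, Y=3917752.5325, Z=-2994784.1520
→ Helmert 7p (PV): X=4040937.5860, Y=3918012.5738, Z=-2994388.9628
→ Helmert 7p (PV): X=4041559.8166, Y=3918256.6434, Z=-2994575.5940

X=4041559.8166 m, Y=3918256.6434 m, Z=-2994575.5940 m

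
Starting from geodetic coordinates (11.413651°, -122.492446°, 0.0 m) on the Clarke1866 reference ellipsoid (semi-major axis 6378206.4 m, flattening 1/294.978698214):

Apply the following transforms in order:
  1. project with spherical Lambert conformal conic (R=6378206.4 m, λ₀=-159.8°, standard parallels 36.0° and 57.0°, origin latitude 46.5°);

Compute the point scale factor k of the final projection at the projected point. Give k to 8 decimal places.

start: φ=11.413651°, λ=-122.492446°, h=0.000 m
→ into lcc (λ₀=-159.8°): φ=11.41365100°, λ−λ₀=37.30755400°
scale k = 1.16607755

1.16607755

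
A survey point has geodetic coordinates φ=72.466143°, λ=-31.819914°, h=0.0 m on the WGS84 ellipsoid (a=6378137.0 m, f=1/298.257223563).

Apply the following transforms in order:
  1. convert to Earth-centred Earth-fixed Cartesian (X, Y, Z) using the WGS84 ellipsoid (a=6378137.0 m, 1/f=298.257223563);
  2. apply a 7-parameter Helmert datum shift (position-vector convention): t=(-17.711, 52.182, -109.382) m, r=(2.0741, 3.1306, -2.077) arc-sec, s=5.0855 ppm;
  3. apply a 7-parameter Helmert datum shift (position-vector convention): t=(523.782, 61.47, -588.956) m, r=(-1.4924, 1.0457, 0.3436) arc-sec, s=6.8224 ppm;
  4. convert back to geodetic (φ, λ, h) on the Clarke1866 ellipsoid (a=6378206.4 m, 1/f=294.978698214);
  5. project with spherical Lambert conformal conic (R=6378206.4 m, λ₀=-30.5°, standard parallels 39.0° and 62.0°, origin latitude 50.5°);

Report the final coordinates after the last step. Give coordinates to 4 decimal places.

start: φ=72.466143°, λ=-31.819914°, h=0.000 m
→ ECEF (a=6378137.000, f=1/298.257223563): X=1637740.0748, Y=-1016230.0861, Z=6059558.8044
→ Helmert 7p (PV): X=1637812.4294, Y=-1016260.4959, Z=6059445.1625
→ Helmert 7p (PV): X=1638379.7979, Y=-1016159.3883, Z=6058896.5962
→ geod (Bowring, a=6378206.400): φ=72.46125680°, λ=-31.80810465°, h=-332.0183 m
→ lcc (R=6378206.4, λ₀=-30.5°): E=-47075.3693, N=2462699.6394

E=-47075.3693 m, N=2462699.6394 m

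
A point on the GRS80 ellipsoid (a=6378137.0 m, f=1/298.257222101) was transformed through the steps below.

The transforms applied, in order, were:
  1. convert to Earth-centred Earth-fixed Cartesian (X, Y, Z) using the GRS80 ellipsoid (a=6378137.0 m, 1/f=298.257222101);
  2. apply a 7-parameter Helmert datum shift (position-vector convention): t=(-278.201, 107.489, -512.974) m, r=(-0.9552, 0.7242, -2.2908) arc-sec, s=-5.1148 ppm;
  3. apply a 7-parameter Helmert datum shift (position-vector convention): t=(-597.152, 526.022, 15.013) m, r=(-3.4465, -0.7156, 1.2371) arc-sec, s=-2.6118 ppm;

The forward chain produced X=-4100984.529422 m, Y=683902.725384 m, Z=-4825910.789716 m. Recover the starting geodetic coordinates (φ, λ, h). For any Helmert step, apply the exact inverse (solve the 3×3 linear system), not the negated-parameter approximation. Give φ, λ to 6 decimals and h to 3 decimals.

φ=-49.448028°, λ=170.537689°, h=3072.909 m

start: X=-4100984.5294, Y=683902.7254, Z=-4825910.7897 m
→ Helmert⁻¹: X=-4100410.7302, Y=683483.7177, Z=-4825912.7610
→ Helmert⁻¹: X=-4100144.1479, Y=683356.5336, Z=-4825435.6992
→ geod (Bowring, a=6378137.000): φ=-49.44802800°, λ=170.53768900°, h=3072.9090 m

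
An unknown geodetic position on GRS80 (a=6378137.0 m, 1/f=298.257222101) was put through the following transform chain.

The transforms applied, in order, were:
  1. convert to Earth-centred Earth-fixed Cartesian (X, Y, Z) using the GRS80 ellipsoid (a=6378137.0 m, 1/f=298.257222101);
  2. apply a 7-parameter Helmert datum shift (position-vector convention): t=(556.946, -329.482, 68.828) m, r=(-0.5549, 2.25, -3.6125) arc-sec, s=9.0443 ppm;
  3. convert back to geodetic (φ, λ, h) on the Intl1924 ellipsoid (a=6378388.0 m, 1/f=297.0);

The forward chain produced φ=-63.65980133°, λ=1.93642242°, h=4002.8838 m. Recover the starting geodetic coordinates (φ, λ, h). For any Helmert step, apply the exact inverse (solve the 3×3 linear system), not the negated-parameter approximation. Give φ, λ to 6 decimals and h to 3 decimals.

φ=-63.663179°, λ=1.944718°, h=3942.469 m

start: φ=-63.659801°, λ=1.936422°, h=4002.884 m
→ ECEF (a=6378388.000, f=1/297.0): X=2837916.8004, Y=95949.4585, Z=-5696703.4553
→ Helmert⁻¹: X=2837394.6466, Y=96343.0889, Z=-5696689.5501
→ geod (Bowring, a=6378137.000): φ=-63.66317900°, λ=1.94471800°, h=3942.4690 m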